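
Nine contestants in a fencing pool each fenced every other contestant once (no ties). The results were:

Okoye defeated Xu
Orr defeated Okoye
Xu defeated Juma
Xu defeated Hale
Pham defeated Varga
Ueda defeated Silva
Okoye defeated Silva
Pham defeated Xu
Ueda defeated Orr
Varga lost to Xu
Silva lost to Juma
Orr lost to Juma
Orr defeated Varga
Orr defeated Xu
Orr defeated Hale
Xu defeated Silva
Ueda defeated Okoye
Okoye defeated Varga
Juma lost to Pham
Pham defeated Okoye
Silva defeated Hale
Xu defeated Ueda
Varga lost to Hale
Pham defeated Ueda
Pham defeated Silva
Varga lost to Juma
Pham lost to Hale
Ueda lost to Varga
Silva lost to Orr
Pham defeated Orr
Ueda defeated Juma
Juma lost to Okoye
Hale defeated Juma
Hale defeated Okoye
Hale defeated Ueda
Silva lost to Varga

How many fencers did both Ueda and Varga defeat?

Ueda beat: Silva, Juma, Okoye, Orr.
Varga beat: Ueda, Silva.
Both beat: Silva — 1.

1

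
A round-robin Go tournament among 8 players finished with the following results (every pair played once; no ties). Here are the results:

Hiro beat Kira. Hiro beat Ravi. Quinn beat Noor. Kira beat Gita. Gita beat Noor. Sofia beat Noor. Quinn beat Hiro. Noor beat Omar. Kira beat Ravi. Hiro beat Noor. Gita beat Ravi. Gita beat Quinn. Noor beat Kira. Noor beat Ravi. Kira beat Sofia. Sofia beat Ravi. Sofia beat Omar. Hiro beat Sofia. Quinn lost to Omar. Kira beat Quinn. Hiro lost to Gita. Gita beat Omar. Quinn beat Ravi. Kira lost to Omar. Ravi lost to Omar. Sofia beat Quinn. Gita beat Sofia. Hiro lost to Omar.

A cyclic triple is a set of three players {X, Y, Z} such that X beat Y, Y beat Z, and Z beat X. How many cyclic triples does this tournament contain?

Win totals: Noor 3, Kira 4, Omar 4, Gita 6, Quinn 3, Hiro 4, Ravi 0, Sofia 4.
A player with w wins dominates both others in C(w,2) triples; summing gives 3 + 6 + 6 + 15 + 3 + 6 + 0 + 6 = 45 transitive triples.
Total triples C(8,3) = 56, so cyclic triples = 56 − 45 = 11.

11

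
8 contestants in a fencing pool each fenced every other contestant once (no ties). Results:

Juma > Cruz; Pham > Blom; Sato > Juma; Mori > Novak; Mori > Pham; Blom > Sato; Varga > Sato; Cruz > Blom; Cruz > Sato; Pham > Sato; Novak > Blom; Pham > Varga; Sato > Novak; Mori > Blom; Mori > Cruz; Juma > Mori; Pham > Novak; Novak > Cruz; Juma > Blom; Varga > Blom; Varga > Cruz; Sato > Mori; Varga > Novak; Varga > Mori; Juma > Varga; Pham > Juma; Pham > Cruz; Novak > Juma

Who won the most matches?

Pham

Win totals: Sato 3, Cruz 2, Juma 4, Novak 3, Blom 1, Varga 5, Pham 6, Mori 4.
Pham leads with 6 wins (next highest: 5).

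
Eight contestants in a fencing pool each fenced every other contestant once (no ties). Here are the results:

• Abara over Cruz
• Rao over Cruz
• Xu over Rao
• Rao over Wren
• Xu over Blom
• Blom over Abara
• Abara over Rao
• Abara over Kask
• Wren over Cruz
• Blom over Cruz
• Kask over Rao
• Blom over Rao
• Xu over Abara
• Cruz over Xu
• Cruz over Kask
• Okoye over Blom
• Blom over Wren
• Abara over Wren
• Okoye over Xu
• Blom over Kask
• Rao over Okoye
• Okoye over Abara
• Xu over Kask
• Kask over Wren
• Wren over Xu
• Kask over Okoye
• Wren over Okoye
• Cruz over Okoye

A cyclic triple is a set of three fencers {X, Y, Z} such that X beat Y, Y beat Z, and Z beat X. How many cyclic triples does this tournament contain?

19

Win totals: Blom 5, Kask 3, Wren 3, Rao 3, Xu 4, Abara 4, Okoye 3, Cruz 3.
A fencer with w wins dominates both others in C(w,2) triples; summing gives 10 + 3 + 3 + 3 + 6 + 6 + 3 + 3 = 37 transitive triples.
Total triples C(8,3) = 56, so cyclic triples = 56 − 37 = 19.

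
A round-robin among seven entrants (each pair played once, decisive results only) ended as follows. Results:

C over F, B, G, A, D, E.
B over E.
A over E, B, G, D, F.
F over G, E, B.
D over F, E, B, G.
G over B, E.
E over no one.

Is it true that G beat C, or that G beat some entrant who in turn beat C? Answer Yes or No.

G did not beat C directly.
G beat B, E, but each of them lost to C. No two-step path.

No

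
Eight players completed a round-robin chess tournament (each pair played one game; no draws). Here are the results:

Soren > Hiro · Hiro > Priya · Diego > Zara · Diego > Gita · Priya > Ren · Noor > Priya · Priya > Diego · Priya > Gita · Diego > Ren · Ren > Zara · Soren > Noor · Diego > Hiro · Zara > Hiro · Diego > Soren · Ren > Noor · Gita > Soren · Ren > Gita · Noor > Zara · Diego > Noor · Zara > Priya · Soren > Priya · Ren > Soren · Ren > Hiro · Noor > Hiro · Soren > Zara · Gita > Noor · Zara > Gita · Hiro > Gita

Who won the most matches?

Win totals: Gita 2, Ren 5, Zara 3, Priya 3, Soren 4, Hiro 2, Noor 3, Diego 6.
Diego leads with 6 wins (next highest: 5).

Diego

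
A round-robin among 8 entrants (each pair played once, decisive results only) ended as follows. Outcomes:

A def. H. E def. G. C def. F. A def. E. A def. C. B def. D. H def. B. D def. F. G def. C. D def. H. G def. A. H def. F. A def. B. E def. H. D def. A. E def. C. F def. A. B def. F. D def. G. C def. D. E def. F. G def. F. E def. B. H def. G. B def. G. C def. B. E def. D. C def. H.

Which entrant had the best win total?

Win totals: A 4, B 3, C 4, D 4, E 6, F 1, G 3, H 3.
E leads with 6 wins (next highest: 4).

E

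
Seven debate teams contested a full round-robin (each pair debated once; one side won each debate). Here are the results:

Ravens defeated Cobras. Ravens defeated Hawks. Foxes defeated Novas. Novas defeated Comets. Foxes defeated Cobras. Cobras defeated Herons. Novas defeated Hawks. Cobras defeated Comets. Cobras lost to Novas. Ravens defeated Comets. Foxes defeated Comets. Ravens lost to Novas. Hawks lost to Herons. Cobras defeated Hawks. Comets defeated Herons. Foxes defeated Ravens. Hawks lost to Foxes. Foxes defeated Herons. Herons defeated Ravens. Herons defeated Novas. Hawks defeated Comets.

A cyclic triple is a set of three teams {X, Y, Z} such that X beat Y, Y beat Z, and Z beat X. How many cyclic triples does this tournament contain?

5

Win totals: Ravens 3, Herons 3, Cobras 3, Hawks 1, Novas 4, Comets 1, Foxes 6.
A team with w wins dominates both others in C(w,2) triples; summing gives 3 + 3 + 3 + 0 + 6 + 0 + 15 = 30 transitive triples.
Total triples C(7,3) = 35, so cyclic triples = 35 − 30 = 5.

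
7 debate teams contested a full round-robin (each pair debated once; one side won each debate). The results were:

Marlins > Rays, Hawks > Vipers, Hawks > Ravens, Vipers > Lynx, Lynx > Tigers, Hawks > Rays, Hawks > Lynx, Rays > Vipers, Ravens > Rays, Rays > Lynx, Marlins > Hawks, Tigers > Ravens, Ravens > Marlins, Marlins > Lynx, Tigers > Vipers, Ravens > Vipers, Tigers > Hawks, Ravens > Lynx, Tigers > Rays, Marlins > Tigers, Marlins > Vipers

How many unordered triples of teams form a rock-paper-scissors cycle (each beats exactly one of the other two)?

6

Win totals: Vipers 1, Marlins 5, Ravens 4, Rays 2, Tigers 4, Hawks 4, Lynx 1.
A team with w wins dominates both others in C(w,2) triples; summing gives 0 + 10 + 6 + 1 + 6 + 6 + 0 = 29 transitive triples.
Total triples C(7,3) = 35, so cyclic triples = 35 − 29 = 6.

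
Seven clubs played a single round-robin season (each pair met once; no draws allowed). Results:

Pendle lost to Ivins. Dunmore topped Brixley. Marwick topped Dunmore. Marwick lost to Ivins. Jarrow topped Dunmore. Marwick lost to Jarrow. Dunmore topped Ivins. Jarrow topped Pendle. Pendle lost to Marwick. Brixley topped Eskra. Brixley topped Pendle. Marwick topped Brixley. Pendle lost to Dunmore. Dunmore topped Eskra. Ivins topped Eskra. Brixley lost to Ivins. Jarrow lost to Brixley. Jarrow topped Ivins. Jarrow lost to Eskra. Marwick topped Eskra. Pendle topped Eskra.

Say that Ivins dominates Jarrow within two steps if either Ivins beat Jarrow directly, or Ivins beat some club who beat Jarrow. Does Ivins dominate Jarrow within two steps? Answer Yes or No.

Yes

Ivins did not beat Jarrow directly.
Ivins beat Pendle, Brixley, Eskra, Marwick. Of those, Brixley beat Jarrow.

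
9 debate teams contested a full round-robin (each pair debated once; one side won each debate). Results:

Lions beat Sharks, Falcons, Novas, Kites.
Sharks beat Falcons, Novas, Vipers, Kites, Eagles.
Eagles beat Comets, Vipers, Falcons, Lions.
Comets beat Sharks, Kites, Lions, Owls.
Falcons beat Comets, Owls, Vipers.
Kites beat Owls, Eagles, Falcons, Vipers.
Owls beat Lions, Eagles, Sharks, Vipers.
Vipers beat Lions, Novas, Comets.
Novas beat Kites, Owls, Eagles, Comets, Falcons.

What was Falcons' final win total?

Falcons' results: beat Owls, Comets, Vipers; lost to Novas, Kites, Sharks, Lions, Eagles.
That is 3 wins.

3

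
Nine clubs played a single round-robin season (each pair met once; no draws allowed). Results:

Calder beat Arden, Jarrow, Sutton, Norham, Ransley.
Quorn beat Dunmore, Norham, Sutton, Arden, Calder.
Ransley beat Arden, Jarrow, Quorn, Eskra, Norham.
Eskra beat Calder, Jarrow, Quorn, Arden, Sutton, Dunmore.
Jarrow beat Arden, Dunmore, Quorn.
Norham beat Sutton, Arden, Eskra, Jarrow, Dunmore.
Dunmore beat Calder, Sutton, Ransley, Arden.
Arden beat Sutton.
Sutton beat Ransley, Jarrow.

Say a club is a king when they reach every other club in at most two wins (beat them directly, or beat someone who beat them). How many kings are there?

6

Sutton cannot reach Calder in two steps.
Jarrow cannot reach Eskra in two steps.
Dunmore reaches everyone (king).
Ransley reaches everyone (king).
Norham reaches everyone (king).
Calder reaches everyone (king).
Arden cannot reach Dunmore, Norham, Calder, Eskra, Quorn in two steps.
Eskra reaches everyone (king).
Quorn reaches everyone (king).
Kings: Dunmore, Ransley, Norham, Calder, Eskra, Quorn — 6.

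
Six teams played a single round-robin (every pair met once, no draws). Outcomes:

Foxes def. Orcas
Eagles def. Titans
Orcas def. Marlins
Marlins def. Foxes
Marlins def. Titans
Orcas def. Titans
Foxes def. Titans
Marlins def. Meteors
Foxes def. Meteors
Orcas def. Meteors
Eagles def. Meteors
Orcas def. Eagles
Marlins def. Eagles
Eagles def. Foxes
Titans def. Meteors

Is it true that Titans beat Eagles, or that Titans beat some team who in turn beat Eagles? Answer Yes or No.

Titans did not beat Eagles directly.
Titans beat Meteors, but each of them lost to Eagles. No two-step path.

No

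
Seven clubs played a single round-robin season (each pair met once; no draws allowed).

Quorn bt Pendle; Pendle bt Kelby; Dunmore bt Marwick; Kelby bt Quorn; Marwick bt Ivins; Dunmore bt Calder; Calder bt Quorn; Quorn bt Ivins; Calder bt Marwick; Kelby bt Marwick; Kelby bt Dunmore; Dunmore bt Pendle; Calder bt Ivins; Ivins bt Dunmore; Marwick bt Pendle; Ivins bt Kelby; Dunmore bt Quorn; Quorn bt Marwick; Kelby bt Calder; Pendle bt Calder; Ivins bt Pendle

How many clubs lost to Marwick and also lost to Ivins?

1

Marwick beat: Pendle, Ivins.
Ivins beat: Pendle, Kelby, Dunmore.
Both beat: Pendle — 1.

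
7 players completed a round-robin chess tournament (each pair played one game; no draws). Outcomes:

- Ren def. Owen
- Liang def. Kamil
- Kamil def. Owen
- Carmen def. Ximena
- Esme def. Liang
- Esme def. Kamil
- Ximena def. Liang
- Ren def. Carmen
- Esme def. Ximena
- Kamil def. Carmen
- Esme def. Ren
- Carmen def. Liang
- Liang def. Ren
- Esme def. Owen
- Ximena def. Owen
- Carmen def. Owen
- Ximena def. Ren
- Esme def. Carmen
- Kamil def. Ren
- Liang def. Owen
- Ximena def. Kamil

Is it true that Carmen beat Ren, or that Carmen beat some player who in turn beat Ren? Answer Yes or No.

Yes

Carmen did not beat Ren directly.
Carmen beat Owen, Ximena, Liang. Of those, Ximena beat Ren.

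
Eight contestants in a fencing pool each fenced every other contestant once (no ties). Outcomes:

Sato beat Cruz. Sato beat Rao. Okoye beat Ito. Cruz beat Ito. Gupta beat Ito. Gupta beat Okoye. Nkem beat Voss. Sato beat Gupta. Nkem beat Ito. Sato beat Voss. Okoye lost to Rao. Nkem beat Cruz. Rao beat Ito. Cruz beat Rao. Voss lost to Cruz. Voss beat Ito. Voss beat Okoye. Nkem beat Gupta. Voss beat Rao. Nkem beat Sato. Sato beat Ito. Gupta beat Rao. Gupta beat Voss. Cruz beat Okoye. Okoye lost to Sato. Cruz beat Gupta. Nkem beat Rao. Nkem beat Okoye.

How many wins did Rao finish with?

Rao's results: beat Ito, Okoye; lost to Voss, Gupta, Sato, Cruz, Nkem.
That is 2 wins.

2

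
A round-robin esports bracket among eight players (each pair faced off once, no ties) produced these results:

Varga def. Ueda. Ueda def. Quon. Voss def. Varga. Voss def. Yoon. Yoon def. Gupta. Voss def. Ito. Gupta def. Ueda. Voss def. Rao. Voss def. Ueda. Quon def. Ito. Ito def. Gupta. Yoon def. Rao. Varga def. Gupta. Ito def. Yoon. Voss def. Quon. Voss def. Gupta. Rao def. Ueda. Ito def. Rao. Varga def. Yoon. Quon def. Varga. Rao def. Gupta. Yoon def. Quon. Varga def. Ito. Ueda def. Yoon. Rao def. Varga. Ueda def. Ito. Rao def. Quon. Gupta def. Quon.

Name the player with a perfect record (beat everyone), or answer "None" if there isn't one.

Voss

Voss has 7 wins out of 7 opponents — a perfect record.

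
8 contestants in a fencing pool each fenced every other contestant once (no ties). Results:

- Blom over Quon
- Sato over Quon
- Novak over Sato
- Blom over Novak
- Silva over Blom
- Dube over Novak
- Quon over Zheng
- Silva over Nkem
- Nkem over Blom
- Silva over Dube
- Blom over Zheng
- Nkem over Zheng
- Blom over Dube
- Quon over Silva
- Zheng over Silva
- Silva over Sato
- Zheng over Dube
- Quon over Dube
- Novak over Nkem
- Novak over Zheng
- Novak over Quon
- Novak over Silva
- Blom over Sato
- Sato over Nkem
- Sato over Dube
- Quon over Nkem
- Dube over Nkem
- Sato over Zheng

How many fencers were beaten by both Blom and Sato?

3

Blom beat: Sato, Quon, Dube, Zheng, Novak.
Sato beat: Quon, Nkem, Dube, Zheng.
Both beat: Quon, Dube, Zheng — 3.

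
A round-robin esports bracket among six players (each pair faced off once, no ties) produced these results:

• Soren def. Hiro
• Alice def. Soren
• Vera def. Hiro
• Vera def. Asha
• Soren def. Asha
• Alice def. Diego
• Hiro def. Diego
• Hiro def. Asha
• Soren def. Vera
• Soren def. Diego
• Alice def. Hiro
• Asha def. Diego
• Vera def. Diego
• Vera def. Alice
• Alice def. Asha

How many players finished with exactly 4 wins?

3

Win totals: Soren 4, Alice 4, Vera 4, Asha 1, Hiro 2, Diego 0.
Exactly 4: Soren, Alice, Vera — 3 players.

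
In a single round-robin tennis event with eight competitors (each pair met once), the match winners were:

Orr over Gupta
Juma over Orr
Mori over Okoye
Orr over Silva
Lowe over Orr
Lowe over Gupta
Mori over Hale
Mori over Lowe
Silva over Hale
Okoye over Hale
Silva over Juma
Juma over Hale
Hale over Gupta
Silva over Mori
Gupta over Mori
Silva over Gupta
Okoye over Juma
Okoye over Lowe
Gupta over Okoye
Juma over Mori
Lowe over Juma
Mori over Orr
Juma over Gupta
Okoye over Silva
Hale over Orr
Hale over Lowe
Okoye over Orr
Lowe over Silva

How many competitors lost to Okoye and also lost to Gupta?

0

Okoye beat: Orr, Silva, Juma, Lowe, Hale.
Gupta beat: Mori, Okoye.
No one was beaten by both.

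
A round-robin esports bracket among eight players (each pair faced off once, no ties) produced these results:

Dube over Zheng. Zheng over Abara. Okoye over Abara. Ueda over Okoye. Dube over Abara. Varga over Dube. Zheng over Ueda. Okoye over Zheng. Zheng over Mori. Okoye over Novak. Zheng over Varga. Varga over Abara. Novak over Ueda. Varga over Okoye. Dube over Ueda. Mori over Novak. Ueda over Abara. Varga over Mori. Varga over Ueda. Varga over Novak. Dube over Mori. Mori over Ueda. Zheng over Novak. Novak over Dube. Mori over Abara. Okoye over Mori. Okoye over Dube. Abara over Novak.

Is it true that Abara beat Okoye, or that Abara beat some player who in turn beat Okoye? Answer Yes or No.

Abara did not beat Okoye directly.
Abara beat Novak, but each of them lost to Okoye. No two-step path.

No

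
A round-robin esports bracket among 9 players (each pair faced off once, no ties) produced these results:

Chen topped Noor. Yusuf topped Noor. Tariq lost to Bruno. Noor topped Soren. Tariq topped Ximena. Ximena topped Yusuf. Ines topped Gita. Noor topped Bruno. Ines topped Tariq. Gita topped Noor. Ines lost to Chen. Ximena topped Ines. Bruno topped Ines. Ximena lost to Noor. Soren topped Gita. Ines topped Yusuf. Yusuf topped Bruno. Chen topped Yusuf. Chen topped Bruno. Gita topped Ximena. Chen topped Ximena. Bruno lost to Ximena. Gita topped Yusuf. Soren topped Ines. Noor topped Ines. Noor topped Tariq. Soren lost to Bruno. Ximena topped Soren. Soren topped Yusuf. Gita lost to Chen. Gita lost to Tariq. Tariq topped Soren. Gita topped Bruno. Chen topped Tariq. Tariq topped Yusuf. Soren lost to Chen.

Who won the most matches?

Chen

Win totals: Bruno 3, Chen 8, Yusuf 2, Ximena 4, Noor 5, Gita 4, Tariq 4, Ines 3, Soren 3.
Chen leads with 8 wins (next highest: 5).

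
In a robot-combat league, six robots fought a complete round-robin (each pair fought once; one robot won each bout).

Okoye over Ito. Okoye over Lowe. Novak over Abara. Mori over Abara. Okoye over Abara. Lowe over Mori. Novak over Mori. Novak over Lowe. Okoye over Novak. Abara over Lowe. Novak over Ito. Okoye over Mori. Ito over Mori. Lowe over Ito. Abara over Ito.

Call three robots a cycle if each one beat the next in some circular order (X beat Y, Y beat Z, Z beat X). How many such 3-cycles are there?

Win totals: Mori 1, Abara 2, Lowe 2, Okoye 5, Ito 1, Novak 4.
A robot with w wins dominates both others in C(w,2) triples; summing gives 0 + 1 + 1 + 10 + 0 + 6 = 18 transitive triples.
Total triples C(6,3) = 20, so cyclic triples = 20 − 18 = 2.

2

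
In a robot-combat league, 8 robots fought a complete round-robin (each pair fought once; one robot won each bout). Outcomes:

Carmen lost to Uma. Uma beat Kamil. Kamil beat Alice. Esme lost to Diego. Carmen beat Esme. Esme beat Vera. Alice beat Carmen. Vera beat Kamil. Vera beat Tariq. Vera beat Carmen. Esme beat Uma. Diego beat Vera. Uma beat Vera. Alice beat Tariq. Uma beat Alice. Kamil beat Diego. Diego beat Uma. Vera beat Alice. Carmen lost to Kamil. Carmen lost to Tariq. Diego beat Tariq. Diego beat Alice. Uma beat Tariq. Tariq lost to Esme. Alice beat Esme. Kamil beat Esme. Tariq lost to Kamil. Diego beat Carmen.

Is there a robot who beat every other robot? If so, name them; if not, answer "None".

Highest win total is Diego with 6 (out of 7 possible).
Diego lost to Kamil, so no robot went undefeated.

None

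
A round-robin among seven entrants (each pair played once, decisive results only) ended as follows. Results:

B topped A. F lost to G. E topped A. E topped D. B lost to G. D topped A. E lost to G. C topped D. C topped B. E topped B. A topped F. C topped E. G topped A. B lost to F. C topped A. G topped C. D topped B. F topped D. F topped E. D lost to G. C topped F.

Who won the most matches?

Win totals: A 1, B 1, C 5, D 2, E 3, F 3, G 6.
G leads with 6 wins (next highest: 5).

G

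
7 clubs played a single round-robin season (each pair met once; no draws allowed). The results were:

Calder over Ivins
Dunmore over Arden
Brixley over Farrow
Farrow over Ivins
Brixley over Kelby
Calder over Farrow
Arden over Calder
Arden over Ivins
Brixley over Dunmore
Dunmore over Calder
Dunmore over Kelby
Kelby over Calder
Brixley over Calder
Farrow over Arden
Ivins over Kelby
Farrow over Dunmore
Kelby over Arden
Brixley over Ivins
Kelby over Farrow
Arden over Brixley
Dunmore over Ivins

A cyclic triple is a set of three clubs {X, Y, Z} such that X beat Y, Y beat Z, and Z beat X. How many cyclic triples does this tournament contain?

9

Win totals: Kelby 3, Farrow 3, Brixley 5, Ivins 1, Arden 3, Calder 2, Dunmore 4.
A club with w wins dominates both others in C(w,2) triples; summing gives 3 + 3 + 10 + 0 + 3 + 1 + 6 = 26 transitive triples.
Total triples C(7,3) = 35, so cyclic triples = 35 − 26 = 9.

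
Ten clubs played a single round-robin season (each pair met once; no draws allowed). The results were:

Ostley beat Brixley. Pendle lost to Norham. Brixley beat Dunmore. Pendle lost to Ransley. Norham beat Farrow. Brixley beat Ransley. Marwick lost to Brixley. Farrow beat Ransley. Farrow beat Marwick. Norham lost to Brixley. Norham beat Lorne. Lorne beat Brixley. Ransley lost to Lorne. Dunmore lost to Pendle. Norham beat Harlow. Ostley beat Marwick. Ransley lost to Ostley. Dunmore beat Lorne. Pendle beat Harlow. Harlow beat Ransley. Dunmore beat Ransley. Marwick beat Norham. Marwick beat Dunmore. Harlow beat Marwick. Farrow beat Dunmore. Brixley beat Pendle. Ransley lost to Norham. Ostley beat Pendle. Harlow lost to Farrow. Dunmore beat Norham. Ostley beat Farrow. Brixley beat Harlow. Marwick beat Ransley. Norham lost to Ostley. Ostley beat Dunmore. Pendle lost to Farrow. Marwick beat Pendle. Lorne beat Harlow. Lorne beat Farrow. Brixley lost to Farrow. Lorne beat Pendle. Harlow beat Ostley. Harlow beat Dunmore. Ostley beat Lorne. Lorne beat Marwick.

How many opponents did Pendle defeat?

2

Pendle's results: beat Harlow, Dunmore; lost to Brixley, Norham, Marwick, Farrow, Lorne, Ostley, Ransley.
That is 2 wins.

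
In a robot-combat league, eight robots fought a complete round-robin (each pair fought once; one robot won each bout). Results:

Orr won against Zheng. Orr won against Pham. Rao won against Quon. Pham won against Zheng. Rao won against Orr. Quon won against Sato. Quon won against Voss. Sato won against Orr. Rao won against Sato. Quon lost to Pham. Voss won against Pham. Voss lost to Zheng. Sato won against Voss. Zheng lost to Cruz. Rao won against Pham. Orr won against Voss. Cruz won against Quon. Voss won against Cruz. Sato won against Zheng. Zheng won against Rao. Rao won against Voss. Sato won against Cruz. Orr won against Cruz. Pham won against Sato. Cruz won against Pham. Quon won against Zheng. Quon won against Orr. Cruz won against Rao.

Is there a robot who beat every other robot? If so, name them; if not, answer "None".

Highest win total is Rao with 5 (out of 7 possible).
Rao lost to Cruz, Zheng, so no robot went undefeated.

None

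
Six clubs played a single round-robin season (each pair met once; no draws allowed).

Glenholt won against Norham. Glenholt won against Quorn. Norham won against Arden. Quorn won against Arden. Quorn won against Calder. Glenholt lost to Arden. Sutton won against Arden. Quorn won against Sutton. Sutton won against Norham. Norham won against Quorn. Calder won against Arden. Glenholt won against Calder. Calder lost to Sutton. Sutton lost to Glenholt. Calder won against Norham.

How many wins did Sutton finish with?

3

Sutton's results: beat Calder, Norham, Arden; lost to Glenholt, Quorn.
That is 3 wins.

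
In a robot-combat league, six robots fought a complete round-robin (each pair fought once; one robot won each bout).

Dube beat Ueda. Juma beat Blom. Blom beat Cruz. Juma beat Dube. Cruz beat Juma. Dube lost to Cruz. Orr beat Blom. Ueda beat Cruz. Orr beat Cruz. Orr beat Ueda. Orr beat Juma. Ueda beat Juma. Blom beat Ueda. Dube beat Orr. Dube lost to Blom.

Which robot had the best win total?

Win totals: Blom 3, Ueda 2, Juma 2, Dube 2, Orr 4, Cruz 2.
Orr leads with 4 wins (next highest: 3).

Orr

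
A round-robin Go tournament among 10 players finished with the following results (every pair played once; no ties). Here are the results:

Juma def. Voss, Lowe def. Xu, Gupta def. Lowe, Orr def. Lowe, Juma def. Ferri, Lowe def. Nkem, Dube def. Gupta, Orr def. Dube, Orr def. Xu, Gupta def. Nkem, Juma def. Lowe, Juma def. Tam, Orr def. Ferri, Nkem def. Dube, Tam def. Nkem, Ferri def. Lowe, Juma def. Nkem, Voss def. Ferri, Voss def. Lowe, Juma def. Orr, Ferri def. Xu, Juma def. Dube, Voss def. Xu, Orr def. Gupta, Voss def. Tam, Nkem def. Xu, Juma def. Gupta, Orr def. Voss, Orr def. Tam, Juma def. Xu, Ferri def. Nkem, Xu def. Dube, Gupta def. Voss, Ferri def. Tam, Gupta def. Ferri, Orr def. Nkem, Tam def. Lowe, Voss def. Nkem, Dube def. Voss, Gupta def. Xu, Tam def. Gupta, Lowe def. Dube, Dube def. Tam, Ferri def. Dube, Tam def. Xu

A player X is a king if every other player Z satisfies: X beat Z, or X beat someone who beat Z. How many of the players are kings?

Voss cannot reach Orr, Juma in two steps.
Orr cannot reach Juma in two steps.
Tam cannot reach Orr, Juma in two steps.
Ferri cannot reach Orr, Juma in two steps.
Dube cannot reach Orr, Juma in two steps.
Juma reaches everyone (king).
Lowe cannot reach Orr, Ferri, Juma in two steps.
Gupta cannot reach Orr, Juma in two steps.
Xu cannot reach Orr, Ferri, Juma, Lowe, Nkem in two steps.
Nkem cannot reach Orr, Ferri, Juma, Lowe in two steps.
Kings: Juma — 1.

1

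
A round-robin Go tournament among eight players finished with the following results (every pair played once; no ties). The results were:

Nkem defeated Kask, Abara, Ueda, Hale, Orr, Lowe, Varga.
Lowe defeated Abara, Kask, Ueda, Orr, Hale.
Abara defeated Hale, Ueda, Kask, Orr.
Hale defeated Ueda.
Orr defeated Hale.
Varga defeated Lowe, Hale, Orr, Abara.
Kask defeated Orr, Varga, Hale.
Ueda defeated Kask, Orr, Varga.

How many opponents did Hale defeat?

Hale's results: beat Ueda; lost to Kask, Orr, Lowe, Varga, Nkem, Abara.
That is 1 win.

1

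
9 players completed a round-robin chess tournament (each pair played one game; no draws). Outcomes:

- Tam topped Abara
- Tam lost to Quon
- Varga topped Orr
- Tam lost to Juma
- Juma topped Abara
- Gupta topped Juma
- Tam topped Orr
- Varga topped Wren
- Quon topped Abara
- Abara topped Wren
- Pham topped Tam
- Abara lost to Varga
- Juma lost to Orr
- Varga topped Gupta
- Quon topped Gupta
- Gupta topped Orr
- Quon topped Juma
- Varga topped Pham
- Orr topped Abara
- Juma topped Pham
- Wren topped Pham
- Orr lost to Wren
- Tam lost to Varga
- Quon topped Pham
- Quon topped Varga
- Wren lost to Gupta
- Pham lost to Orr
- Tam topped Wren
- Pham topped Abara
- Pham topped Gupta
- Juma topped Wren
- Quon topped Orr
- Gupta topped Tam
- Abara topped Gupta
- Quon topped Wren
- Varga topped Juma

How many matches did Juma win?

4

Juma's results: beat Wren, Abara, Pham, Tam; lost to Gupta, Varga, Orr, Quon.
That is 4 wins.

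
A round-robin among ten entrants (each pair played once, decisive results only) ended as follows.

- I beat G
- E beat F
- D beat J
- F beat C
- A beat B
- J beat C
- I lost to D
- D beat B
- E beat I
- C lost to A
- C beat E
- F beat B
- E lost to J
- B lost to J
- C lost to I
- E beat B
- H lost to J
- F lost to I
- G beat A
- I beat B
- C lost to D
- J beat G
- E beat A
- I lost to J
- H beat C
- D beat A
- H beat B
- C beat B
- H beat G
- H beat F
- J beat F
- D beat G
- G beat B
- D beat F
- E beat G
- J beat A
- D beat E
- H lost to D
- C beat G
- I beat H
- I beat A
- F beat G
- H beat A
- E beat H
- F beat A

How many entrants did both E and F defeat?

E beat: A, B, F, G, H, I.
F beat: A, B, C, G.
Both beat: A, B, G — 3.

3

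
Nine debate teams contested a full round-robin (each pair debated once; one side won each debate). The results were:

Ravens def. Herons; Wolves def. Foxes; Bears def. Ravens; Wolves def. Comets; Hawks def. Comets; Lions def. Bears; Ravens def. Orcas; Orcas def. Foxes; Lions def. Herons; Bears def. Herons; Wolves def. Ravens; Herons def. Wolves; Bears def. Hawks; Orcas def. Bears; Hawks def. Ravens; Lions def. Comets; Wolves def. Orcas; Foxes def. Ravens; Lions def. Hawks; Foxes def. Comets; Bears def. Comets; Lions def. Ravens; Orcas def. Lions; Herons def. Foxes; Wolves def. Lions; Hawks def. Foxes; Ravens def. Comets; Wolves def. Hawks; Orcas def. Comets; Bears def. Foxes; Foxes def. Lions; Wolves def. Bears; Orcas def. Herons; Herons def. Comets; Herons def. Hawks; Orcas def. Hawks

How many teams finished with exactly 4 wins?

Win totals: Orcas 6, Bears 5, Wolves 7, Ravens 3, Lions 5, Hawks 3, Herons 4, Foxes 3, Comets 0.
Exactly 4: Herons — 1 team.

1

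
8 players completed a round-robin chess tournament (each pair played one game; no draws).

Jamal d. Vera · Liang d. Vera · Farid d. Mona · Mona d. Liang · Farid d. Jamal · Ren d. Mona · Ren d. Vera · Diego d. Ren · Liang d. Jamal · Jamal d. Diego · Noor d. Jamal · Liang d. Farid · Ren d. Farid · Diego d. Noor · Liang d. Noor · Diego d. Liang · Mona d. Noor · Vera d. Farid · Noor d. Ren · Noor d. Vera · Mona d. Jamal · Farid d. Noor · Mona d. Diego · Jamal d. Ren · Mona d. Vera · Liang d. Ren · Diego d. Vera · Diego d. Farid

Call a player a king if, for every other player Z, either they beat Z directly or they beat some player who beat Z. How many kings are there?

Vera cannot reach Ren, Liang, Diego in two steps.
Ren reaches everyone (king).
Liang reaches everyone (king).
Jamal reaches everyone (king).
Diego reaches everyone (king).
Mona reaches everyone (king).
Noor cannot reach Liang in two steps.
Farid reaches everyone (king).
Kings: Ren, Liang, Jamal, Diego, Mona, Farid — 6.

6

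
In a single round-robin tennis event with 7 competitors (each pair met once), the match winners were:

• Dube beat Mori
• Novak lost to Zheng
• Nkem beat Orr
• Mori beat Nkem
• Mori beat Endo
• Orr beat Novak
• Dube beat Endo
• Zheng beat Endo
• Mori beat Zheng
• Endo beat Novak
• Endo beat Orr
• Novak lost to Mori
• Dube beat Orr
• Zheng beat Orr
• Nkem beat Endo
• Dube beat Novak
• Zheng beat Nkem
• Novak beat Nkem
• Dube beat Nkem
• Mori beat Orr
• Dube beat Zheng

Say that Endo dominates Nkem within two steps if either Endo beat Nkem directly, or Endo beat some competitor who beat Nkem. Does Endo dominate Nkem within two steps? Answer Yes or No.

Endo did not beat Nkem directly.
Endo beat Novak, Orr. Of those, Novak beat Nkem.

Yes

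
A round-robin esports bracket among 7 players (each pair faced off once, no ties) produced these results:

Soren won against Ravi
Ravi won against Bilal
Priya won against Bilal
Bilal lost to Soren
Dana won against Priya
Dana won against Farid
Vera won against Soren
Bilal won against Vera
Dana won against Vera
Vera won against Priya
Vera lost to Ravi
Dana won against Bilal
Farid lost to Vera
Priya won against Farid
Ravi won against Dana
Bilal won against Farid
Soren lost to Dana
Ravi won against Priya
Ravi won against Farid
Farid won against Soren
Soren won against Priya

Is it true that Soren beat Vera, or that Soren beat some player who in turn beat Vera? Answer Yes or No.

Yes

Soren did not beat Vera directly.
Soren beat Priya, Ravi, Bilal. Of those, Ravi beat Vera.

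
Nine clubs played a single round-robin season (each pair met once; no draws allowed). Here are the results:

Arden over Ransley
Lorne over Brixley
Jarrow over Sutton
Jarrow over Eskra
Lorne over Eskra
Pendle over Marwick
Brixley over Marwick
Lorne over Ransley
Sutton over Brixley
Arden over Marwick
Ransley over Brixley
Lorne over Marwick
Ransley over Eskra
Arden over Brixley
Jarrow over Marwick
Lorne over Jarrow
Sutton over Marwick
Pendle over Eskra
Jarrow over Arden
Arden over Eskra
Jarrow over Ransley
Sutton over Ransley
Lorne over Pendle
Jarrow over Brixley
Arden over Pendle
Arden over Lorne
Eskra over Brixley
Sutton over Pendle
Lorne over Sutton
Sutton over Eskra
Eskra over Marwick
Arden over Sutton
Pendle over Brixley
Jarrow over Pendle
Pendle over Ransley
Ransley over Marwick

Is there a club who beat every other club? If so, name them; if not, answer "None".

Highest win total is Lorne with 7 (out of 8 possible).
Lorne lost to Arden, so no club went undefeated.

None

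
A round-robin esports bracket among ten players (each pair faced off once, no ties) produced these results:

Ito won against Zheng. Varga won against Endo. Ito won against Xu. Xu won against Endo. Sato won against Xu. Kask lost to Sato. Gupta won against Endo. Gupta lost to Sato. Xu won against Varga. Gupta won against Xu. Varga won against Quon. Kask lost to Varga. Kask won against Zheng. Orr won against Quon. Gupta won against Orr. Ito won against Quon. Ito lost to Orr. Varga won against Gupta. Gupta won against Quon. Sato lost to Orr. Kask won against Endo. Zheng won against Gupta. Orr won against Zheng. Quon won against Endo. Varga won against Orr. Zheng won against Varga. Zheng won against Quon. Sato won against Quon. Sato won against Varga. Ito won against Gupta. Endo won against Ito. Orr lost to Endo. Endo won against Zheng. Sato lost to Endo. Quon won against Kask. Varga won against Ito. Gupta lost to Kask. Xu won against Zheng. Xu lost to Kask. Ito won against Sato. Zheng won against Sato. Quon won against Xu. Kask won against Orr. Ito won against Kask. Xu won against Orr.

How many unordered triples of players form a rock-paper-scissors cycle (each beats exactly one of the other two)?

Win totals: Xu 4, Varga 6, Quon 3, Gupta 4, Zheng 4, Orr 4, Ito 6, Sato 5, Endo 4, Kask 5.
A player with w wins dominates both others in C(w,2) triples; summing gives 6 + 15 + 3 + 6 + 6 + 6 + 15 + 10 + 6 + 10 = 83 transitive triples.
Total triples C(10,3) = 120, so cyclic triples = 120 − 83 = 37.

37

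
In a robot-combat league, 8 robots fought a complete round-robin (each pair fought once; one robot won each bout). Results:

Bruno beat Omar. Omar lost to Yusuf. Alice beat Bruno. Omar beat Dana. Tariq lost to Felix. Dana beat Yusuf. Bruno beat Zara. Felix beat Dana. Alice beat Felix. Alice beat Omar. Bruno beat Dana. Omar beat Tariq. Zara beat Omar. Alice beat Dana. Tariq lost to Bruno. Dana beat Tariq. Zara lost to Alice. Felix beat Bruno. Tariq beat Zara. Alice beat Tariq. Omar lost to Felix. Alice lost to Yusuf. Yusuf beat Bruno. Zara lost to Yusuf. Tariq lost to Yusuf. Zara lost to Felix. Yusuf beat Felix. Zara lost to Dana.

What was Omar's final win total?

2

Omar's results: beat Dana, Tariq; lost to Bruno, Alice, Felix, Zara, Yusuf.
That is 2 wins.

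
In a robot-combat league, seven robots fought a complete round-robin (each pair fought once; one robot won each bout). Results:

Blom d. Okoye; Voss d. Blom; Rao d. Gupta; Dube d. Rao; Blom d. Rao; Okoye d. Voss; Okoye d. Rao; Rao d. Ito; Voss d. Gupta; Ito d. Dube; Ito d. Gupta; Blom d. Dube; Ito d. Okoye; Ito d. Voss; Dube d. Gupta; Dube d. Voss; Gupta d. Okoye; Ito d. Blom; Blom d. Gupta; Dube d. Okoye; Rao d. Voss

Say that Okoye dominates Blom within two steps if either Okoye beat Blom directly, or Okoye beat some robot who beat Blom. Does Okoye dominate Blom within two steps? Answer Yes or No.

Okoye did not beat Blom directly.
Okoye beat Rao, Voss. Of those, Voss beat Blom.

Yes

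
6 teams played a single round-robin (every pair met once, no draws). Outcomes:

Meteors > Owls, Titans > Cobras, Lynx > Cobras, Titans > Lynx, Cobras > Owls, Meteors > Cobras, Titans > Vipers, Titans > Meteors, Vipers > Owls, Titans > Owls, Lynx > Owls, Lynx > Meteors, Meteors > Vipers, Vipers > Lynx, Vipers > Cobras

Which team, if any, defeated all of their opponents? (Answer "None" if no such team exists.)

Titans has 5 wins out of 5 opponents — a perfect record.

Titans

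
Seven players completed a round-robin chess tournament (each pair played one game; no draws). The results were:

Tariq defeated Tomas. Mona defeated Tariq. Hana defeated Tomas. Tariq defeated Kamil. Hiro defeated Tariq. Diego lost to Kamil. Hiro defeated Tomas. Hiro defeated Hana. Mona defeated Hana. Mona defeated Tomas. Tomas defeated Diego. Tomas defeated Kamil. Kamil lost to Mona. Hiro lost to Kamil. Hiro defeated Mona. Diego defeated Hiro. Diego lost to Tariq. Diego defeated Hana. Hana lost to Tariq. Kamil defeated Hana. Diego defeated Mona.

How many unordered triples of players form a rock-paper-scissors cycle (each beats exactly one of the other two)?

Win totals: Mona 4, Hana 1, Tomas 2, Tariq 4, Kamil 3, Hiro 4, Diego 3.
A player with w wins dominates both others in C(w,2) triples; summing gives 6 + 0 + 1 + 6 + 3 + 6 + 3 = 25 transitive triples.
Total triples C(7,3) = 35, so cyclic triples = 35 − 25 = 10.

10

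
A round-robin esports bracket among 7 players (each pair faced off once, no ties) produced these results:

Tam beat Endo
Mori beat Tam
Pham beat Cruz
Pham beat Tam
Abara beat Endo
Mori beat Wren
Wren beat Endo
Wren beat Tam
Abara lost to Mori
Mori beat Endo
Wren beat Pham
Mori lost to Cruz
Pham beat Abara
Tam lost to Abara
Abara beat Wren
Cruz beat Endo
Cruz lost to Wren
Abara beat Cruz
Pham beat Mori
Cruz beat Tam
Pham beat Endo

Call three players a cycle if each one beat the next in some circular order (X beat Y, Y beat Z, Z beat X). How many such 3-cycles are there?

Win totals: Mori 4, Tam 1, Pham 5, Wren 4, Abara 4, Endo 0, Cruz 3.
A player with w wins dominates both others in C(w,2) triples; summing gives 6 + 0 + 10 + 6 + 6 + 0 + 3 = 31 transitive triples.
Total triples C(7,3) = 35, so cyclic triples = 35 − 31 = 4.

4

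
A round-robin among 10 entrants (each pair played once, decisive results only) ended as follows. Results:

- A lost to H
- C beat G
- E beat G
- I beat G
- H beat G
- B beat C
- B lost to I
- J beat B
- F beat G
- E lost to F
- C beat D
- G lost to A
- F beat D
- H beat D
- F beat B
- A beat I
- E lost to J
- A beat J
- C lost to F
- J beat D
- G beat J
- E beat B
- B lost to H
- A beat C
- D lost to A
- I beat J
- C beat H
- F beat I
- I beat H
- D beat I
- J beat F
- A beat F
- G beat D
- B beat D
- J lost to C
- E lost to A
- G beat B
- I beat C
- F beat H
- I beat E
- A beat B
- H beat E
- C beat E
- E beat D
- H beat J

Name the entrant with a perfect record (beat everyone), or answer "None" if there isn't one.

None

Highest win total is A with 8 (out of 9 possible).
A lost to H, so no entrant went undefeated.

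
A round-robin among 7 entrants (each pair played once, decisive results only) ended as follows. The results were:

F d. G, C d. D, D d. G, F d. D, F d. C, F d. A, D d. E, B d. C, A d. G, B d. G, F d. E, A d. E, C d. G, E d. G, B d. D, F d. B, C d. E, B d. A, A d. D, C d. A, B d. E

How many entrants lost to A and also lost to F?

A beat: D, E, G.
F beat: A, B, C, D, E, G.
Both beat: D, E, G — 3.

3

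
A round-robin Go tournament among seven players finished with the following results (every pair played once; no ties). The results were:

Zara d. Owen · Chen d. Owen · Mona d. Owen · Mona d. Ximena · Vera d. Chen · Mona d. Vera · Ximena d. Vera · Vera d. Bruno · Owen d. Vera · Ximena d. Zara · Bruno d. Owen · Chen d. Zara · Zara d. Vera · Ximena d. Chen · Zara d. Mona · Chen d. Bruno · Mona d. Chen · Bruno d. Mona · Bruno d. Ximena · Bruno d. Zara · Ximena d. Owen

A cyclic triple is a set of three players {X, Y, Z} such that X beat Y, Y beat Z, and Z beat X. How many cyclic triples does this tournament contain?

Win totals: Chen 3, Bruno 4, Vera 2, Owen 1, Ximena 4, Mona 4, Zara 3.
A player with w wins dominates both others in C(w,2) triples; summing gives 3 + 6 + 1 + 0 + 6 + 6 + 3 = 25 transitive triples.
Total triples C(7,3) = 35, so cyclic triples = 35 − 25 = 10.

10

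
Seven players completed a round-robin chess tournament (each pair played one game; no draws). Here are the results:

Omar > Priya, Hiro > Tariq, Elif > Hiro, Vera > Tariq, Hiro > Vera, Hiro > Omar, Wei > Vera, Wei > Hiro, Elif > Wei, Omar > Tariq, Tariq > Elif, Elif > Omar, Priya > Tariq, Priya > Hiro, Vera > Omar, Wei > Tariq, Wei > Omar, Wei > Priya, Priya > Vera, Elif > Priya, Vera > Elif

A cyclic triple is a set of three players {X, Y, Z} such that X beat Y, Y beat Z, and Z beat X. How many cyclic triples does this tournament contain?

Win totals: Tariq 1, Priya 3, Elif 4, Omar 2, Wei 5, Hiro 3, Vera 3.
A player with w wins dominates both others in C(w,2) triples; summing gives 0 + 3 + 6 + 1 + 10 + 3 + 3 = 26 transitive triples.
Total triples C(7,3) = 35, so cyclic triples = 35 − 26 = 9.

9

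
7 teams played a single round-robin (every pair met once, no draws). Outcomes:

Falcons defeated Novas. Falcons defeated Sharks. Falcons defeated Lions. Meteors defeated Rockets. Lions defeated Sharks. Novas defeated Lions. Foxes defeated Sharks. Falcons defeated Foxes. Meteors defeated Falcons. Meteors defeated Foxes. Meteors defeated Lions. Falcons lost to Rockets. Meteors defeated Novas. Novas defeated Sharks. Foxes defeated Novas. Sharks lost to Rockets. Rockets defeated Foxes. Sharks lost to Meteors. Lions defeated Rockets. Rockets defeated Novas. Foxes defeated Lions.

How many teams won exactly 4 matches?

Win totals: Rockets 4, Lions 2, Meteors 6, Foxes 3, Falcons 4, Novas 2, Sharks 0.
Exactly 4: Rockets, Falcons — 2 teams.

2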